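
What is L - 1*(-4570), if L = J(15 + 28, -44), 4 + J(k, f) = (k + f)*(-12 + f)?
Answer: 4622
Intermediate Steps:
J(k, f) = -4 + (-12 + f)*(f + k) (J(k, f) = -4 + (k + f)*(-12 + f) = -4 + (f + k)*(-12 + f) = -4 + (-12 + f)*(f + k))
L = 52 (L = -4 + (-44)² - 12*(-44) - 12*(15 + 28) - 44*(15 + 28) = -4 + 1936 + 528 - 12*43 - 44*43 = -4 + 1936 + 528 - 516 - 1892 = 52)
L - 1*(-4570) = 52 - 1*(-4570) = 52 + 4570 = 4622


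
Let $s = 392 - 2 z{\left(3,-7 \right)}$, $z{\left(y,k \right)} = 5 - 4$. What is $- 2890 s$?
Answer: $-1127100$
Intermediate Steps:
$z{\left(y,k \right)} = 1$
$s = 390$ ($s = 392 - 2 = 390$)
$- 2890 s = \left(-2890\right) 390 = -1127100$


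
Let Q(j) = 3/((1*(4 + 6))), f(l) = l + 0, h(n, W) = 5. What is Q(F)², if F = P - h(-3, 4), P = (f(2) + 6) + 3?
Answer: 9/100 ≈ 0.090000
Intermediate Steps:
f(l) = l
P = 11 (P = (2 + 6) + 3 = 8 + 3 = 11)
F = 6 (F = 11 - 1*5 = 11 - 5 = 6)
Q(j) = 3/10 (Q(j) = 3/((1*10)) = 3/10)
Q(F)² = (3/10)² = 9/100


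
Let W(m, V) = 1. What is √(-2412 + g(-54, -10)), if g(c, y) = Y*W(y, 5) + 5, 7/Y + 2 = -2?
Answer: I*√9635/2 ≈ 49.079*I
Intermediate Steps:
Y = -7/4 (Y = 7/(-2 - 2) = 7/(-4) = 7*(-¼) = -7/4 ≈ -1.7500)
g(c, y) = 13/4 (g(c, y) = -7/4*1 + 5 = -7/4 + 5 = 13/4)
√(-2412 + g(-54, -10)) = √(-2412 + 13/4) = √(-9635/4) = I*√9635/2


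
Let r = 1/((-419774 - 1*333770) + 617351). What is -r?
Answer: 1/136193 ≈ 7.3425e-6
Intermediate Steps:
r = -1/136193 (r = 1/((-419774 - 333770) + 617351) = 1/(-753544 + 617351) = 1/(-136193) = -1/136193 ≈ -7.3425e-6)
-r = -1*(-1/136193) = 1/136193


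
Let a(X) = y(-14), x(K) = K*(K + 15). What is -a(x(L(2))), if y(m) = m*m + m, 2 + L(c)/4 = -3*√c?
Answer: -182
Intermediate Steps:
L(c) = -8 - 12*√c (L(c) = -8 + 4*(-3*√c) = -8 - 12*√c)
x(K) = K*(15 + K)
y(m) = m + m² (y(m) = m² + m = m + m²)
a(X) = 182 (a(X) = -14*(1 - 14) = -14*(-13) = 182)
-a(x(L(2))) = -1*182 = -182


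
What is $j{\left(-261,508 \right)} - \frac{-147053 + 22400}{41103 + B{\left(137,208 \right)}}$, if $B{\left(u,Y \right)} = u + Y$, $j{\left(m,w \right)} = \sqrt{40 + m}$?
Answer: $\frac{41551}{13816} + i \sqrt{221} \approx 3.0075 + 14.866 i$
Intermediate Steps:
$B{\left(u,Y \right)} = Y + u$
$j{\left(-261,508 \right)} - \frac{-147053 + 22400}{41103 + B{\left(137,208 \right)}} = \sqrt{40 - 261} - \frac{-147053 + 22400}{41103 + \left(208 + 137\right)} = \sqrt{-221} - - \frac{124653}{41103 + 345} = i \sqrt{221} - - \frac{124653}{41448} = i \sqrt{221} - \left(-124653\right) \frac{1}{41448} = i \sqrt{221} - - \frac{41551}{13816} = i \sqrt{221} + \frac{41551}{13816} = \frac{41551}{13816} + i \sqrt{221}$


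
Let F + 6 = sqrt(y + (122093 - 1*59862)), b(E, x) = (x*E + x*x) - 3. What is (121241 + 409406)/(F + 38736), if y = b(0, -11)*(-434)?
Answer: 6850652770/500000627 - 530647*sqrt(11019)/1500001881 ≈ 13.664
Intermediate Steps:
b(E, x) = -3 + x**2 + E*x (b(E, x) = (E*x + x**2) - 3 = (x**2 + E*x) - 3 = -3 + x**2 + E*x)
y = -51212 (y = (-3 + (-11)**2 + 0*(-11))*(-434) = (-3 + 121 + 0)*(-434) = 118*(-434) = -51212)
F = -6 + sqrt(11019) (F = -6 + sqrt(-51212 + (122093 - 1*59862)) = -6 + sqrt(-51212 + (122093 - 59862)) = -6 + sqrt(-51212 + 62231) = -6 + sqrt(11019) ≈ 98.971)
(121241 + 409406)/(F + 38736) = (121241 + 409406)/((-6 + sqrt(11019)) + 38736) = 530647/(38730 + sqrt(11019))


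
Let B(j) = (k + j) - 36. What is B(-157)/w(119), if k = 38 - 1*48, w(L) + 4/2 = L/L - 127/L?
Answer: 24157/246 ≈ 98.199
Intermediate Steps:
w(L) = -1 - 127/L (w(L) = -2 + (L/L - 127/L) = -2 + (1 - 127/L) = -1 - 127/L)
k = -10 (k = 38 - 48 = -10)
B(j) = -46 + j (B(j) = (-10 + j) - 36 = -46 + j)
B(-157)/w(119) = (-46 - 157)/(((-127 - 1*119)/119)) = -203*119/(-127 - 119) = -203/((1/119)*(-246)) = -203/(-246/119) = -203*(-119/246) = 24157/246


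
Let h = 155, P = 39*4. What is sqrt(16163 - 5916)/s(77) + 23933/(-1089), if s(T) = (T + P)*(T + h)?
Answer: -23933/1089 + sqrt(10247)/54056 ≈ -21.975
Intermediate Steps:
P = 156
s(T) = (155 + T)*(156 + T) (s(T) = (T + 156)*(T + 155) = (156 + T)*(155 + T) = (155 + T)*(156 + T))
sqrt(16163 - 5916)/s(77) + 23933/(-1089) = sqrt(16163 - 5916)/(24180 + 77**2 + 311*77) + 23933/(-1089) = sqrt(10247)/(24180 + 5929 + 23947) + 23933*(-1/1089) = sqrt(10247)/54056 - 23933/1089 = -23933/1089 + sqrt(10247)/54056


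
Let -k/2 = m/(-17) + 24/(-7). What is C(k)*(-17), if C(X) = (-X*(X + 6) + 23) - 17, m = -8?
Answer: 913306/833 ≈ 1096.4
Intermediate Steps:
k = 704/119 (k = -2*(-8/(-17) + 24/(-7)) = -2*(-8*(-1/17) + 24*(-⅐)) = -2*(8/17 - 24/7) = -2*(-352/119) = 704/119 ≈ 5.9160)
C(X) = 6 - X*(6 + X) (C(X) = (-X*(6 + X) + 23) - 17 = (23 - X*(6 + X)) - 17 = 6 - X*(6 + X))
C(k)*(-17) = (6 - (704/119)² - 6*704/119)*(-17) = (6 - 1*495616/14161 - 4224/119)*(-17) = (6 - 495616/14161 - 4224/119)*(-17) = -913306/14161*(-17) = 913306/833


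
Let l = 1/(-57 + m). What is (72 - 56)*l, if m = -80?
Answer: -16/137 ≈ -0.11679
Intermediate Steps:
l = -1/137 (l = 1/(-57 - 80) = 1/(-137) = -1/137 ≈ -0.0072993)
(72 - 56)*l = (72 - 56)*(-1/137) = 16*(-1/137) = -16/137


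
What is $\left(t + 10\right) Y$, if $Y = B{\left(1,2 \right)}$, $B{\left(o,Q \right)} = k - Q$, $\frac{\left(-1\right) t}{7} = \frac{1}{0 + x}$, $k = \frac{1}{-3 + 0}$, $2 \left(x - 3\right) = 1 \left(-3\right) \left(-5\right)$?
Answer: $- \frac{196}{9} \approx -21.778$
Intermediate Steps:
$x = \frac{21}{2}$ ($x = 3 + \frac{1 \left(-3\right) \left(-5\right)}{2} = 3 + \frac{\left(-3\right) \left(-5\right)}{2} = 3 + \frac{1}{2} \cdot 15 = 3 + \frac{15}{2} = \frac{21}{2} \approx 10.5$)
$k = - \frac{1}{3}$ ($k = \frac{1}{-3} = - \frac{1}{3} \approx -0.33333$)
$t = - \frac{2}{3}$ ($t = - \frac{7}{0 + \frac{21}{2}} = - \frac{7}{\frac{21}{2}} = \left(-7\right) \frac{2}{21} = - \frac{2}{3} \approx -0.66667$)
$B{\left(o,Q \right)} = - \frac{1}{3} - Q$
$Y = - \frac{7}{3}$ ($Y = - \frac{1}{3} - 2 = - \frac{7}{3} \approx -2.3333$)
$\left(t + 10\right) Y = \left(- \frac{2}{3} + 10\right) \left(- \frac{7}{3}\right) = \frac{28}{3} \left(- \frac{7}{3}\right) = - \frac{196}{9}$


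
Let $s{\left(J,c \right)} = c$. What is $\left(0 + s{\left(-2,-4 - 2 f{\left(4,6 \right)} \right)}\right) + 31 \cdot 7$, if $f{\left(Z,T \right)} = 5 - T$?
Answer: $215$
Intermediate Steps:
$\left(0 + s{\left(-2,-4 - 2 f{\left(4,6 \right)} \right)}\right) + 31 \cdot 7 = \left(0 - \left(4 + 2 \left(5 - 6\right)\right)\right) + 31 \cdot 7 = \left(0 - \left(4 + 2 \left(5 - 6\right)\right)\right) + 217 = \left(0 - 2\right) + 217 = -2 + 217 = 215$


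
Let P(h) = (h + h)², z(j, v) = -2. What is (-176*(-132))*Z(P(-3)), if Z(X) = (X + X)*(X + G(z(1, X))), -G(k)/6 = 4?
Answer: 20072448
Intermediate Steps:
G(k) = -24 (G(k) = -6*4 = -24)
P(h) = 4*h² (P(h) = (2*h)² = 4*h²)
Z(X) = 2*X*(-24 + X) (Z(X) = (X + X)*(X - 24) = (2*X)*(-24 + X) = 2*X*(-24 + X))
(-176*(-132))*Z(P(-3)) = (-176*(-132))*(2*(4*(-3)²)*(-24 + 4*(-3)²)) = 23232*(2*(4*9)*(-24 + 4*9)) = 23232*(2*36*(-24 + 36)) = 23232*(2*36*12) = 23232*864 = 20072448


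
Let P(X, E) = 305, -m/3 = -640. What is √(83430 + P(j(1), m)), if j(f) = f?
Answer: √83735 ≈ 289.37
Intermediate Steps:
m = 1920 (m = -3*(-640) = 1920)
√(83430 + P(j(1), m)) = √(83430 + 305) = √83735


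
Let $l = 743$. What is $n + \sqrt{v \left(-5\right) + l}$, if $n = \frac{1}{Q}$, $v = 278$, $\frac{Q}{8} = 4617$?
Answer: $\frac{1}{36936} + i \sqrt{647} \approx 2.7074 \cdot 10^{-5} + 25.436 i$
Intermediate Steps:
$Q = 36936$ ($Q = 8 \cdot 4617 = 36936$)
$n = \frac{1}{36936} \approx 2.7074 \cdot 10^{-5}$
$n + \sqrt{v \left(-5\right) + l} = \frac{1}{36936} + \sqrt{278 \left(-5\right) + 743} = \frac{1}{36936} + \sqrt{-1390 + 743} = \frac{1}{36936} + \sqrt{-647} = \frac{1}{36936} + i \sqrt{647}$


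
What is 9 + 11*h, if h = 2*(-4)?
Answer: -79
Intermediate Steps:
h = -8
9 + 11*h = 9 + 11*(-8) = 9 - 88 = -79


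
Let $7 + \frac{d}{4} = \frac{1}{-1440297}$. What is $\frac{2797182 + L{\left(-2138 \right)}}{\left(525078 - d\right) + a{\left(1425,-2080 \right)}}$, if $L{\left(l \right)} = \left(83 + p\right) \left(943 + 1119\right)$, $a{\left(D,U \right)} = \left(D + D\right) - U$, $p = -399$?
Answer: $\frac{1545143420115}{381704630348} \approx 4.048$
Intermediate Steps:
$d = - \frac{40328320}{1440297}$ ($d = -28 + \frac{4}{-1440297} = -28 + 4 \left(- \frac{1}{1440297}\right) = -28 - \frac{4}{1440297} = - \frac{40328320}{1440297} \approx -28.0$)
$a{\left(D,U \right)} = - U + 2 D$ ($a{\left(D,U \right)} = 2 D - U = - U + 2 D$)
$L{\left(l \right)} = -651592$ ($L{\left(l \right)} = \left(83 - 399\right) \left(943 + 1119\right) = \left(-316\right) 2062 = -651592$)
$\frac{2797182 + L{\left(-2138 \right)}}{\left(525078 - d\right) + a{\left(1425,-2080 \right)}} = \frac{2797182 - 651592}{\left(525078 - - \frac{40328320}{1440297}\right) + \left(\left(-1\right) \left(-2080\right) + 2 \cdot 1425\right)} = \frac{2145590}{\left(525078 + \frac{40328320}{1440297}\right) + \left(2080 + 2850\right)} = \frac{2145590}{\frac{756308596486}{1440297} + 4930} = \frac{2145590}{\frac{763409260696}{1440297}} = 2145590 \cdot \frac{1440297}{763409260696} = \frac{1545143420115}{381704630348}$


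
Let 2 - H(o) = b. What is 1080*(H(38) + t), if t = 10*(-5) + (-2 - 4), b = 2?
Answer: -60480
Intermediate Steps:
H(o) = 0 (H(o) = 2 - 1*2 = 2 - 2 = 0)
t = -56 (t = -50 - 6 = -56)
1080*(H(38) + t) = 1080*(0 - 56) = 1080*(-56) = -60480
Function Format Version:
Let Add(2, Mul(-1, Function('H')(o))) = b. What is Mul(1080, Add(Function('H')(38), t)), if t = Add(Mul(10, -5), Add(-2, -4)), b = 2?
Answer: -60480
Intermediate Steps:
Function('H')(o) = 0 (Function('H')(o) = Add(2, Mul(-1, 2)) = Add(2, -2) = 0)
t = -56 (t = Add(-50, -6) = -56)
Mul(1080, Add(Function('H')(38), t)) = Mul(1080, Add(0, -56)) = Mul(1080, -56) = -60480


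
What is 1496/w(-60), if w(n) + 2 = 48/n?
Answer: -3740/7 ≈ -534.29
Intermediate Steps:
w(n) = -2 + 48/n
1496/w(-60) = 1496/(-2 + 48/(-60)) = 1496/(-2 + 48*(-1/60)) = 1496/(-2 - ⅘) = 1496/(-14/5) = 1496*(-5/14) = -3740/7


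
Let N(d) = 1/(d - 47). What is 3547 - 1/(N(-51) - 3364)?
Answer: 1169350229/329673 ≈ 3547.0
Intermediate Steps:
N(d) = 1/(-47 + d)
3547 - 1/(N(-51) - 3364) = 3547 - 1/(1/(-47 - 51) - 3364) = 3547 - 1/(1/(-98) - 3364) = 3547 - 1/(-1/98 - 3364) = 3547 - 1/(-329673/98) = 3547 - 1*(-98/329673) = 3547 + 98/329673 = 1169350229/329673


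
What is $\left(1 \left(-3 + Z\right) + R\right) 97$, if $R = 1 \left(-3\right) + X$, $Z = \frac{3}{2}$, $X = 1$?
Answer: $- \frac{679}{2} \approx -339.5$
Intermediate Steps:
$Z = \frac{3}{2}$ ($Z = 3 \cdot \frac{1}{2} = \frac{3}{2} \approx 1.5$)
$R = -2$ ($R = 1 \left(-3\right) + 1 = -3 + 1 = -2$)
$\left(1 \left(-3 + Z\right) + R\right) 97 = \left(1 \left(-3 + \frac{3}{2}\right) - 2\right) 97 = \left(1 \left(- \frac{3}{2}\right) - 2\right) 97 = \left(- \frac{3}{2} - 2\right) 97 = \left(- \frac{7}{2}\right) 97 = - \frac{679}{2}$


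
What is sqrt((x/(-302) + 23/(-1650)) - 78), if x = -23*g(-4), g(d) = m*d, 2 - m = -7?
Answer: I*sqrt(200518640718)/49830 ≈ 8.9864*I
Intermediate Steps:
m = 9 (m = 2 - 1*(-7) = 2 + 7 = 9)
g(d) = 9*d
x = 828 (x = -207*(-4) = -23*(-36) = 828)
sqrt((x/(-302) + 23/(-1650)) - 78) = sqrt((828/(-302) + 23/(-1650)) - 78) = sqrt((828*(-1/302) + 23*(-1/1650)) - 78) = sqrt((-414/151 - 23/1650) - 78) = sqrt(-686573/249150 - 78) = sqrt(-20120273/249150) = I*sqrt(200518640718)/49830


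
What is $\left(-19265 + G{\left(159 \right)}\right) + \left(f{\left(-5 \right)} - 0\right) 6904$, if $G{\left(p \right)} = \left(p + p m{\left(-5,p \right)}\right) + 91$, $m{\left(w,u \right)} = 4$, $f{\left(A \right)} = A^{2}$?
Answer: $154221$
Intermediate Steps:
$G{\left(p \right)} = 91 + 5 p$ ($G{\left(p \right)} = \left(p + p 4\right) + 91 = \left(p + 4 p\right) + 91 = 5 p + 91 = 91 + 5 p$)
$\left(-19265 + G{\left(159 \right)}\right) + \left(f{\left(-5 \right)} - 0\right) 6904 = \left(-19265 + \left(91 + 5 \cdot 159\right)\right) + \left(\left(-5\right)^{2} - 0\right) 6904 = \left(-19265 + \left(91 + 795\right)\right) + \left(25 + 0\right) 6904 = \left(-19265 + 886\right) + 25 \cdot 6904 = -18379 + 172600 = 154221$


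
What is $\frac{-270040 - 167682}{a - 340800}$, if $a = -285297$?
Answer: $\frac{437722}{626097} \approx 0.69913$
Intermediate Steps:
$\frac{-270040 - 167682}{a - 340800} = \frac{-270040 - 167682}{-285297 - 340800} = - \frac{437722}{-626097} = \left(-437722\right) \left(- \frac{1}{626097}\right) = \frac{437722}{626097}$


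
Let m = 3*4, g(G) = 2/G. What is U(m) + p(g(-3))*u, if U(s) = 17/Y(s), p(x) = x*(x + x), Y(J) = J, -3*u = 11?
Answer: -199/108 ≈ -1.8426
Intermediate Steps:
u = -11/3 (u = -⅓*11 = -11/3 ≈ -3.6667)
p(x) = 2*x² (p(x) = x*(2*x) = 2*x²)
m = 12
U(s) = 17/s
U(m) + p(g(-3))*u = 17/12 + (2*(2/(-3))²)*(-11/3) = 17*(1/12) + (2*(2*(-⅓))²)*(-11/3) = 17/12 + (2*(-⅔)²)*(-11/3) = 17/12 + (2*(4/9))*(-11/3) = 17/12 + (8/9)*(-11/3) = 17/12 - 88/27 = -199/108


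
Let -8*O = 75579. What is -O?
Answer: 75579/8 ≈ 9447.4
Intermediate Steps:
O = -75579/8 (O = -⅛*75579 = -75579/8 ≈ -9447.4)
-O = -1*(-75579/8) = 75579/8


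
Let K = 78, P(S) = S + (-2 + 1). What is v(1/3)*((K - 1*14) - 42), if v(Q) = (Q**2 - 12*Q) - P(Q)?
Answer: -638/9 ≈ -70.889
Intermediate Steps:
P(S) = -1 + S (P(S) = S - 1 = -1 + S)
v(Q) = 1 + Q**2 - 13*Q (v(Q) = (Q**2 - 12*Q) - (-1 + Q) = (Q**2 - 12*Q) + (1 - Q) = 1 + Q**2 - 13*Q)
v(1/3)*((K - 1*14) - 42) = (1 + (1/3)**2 - 13/3)*((78 - 1*14) - 42) = (1 + (1/3)**2 - 13*1/3)*((78 - 14) - 42) = (1 + 1/9 - 13/3)*(64 - 42) = -29/9*22 = -638/9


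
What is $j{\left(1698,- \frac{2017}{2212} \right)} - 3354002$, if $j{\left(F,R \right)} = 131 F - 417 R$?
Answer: $- \frac{6926178479}{2212} \approx -3.1312 \cdot 10^{6}$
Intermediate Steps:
$j{\left(F,R \right)} = - 417 R + 131 F$
$j{\left(1698,- \frac{2017}{2212} \right)} - 3354002 = \left(- 417 \left(- \frac{2017}{2212}\right) + 131 \cdot 1698\right) - 3354002 = \left(- 417 \left(\left(-2017\right) \frac{1}{2212}\right) + 222438\right) - 3354002 = \left(\left(-417\right) \left(- \frac{2017}{2212}\right) + 222438\right) - 3354002 = \left(\frac{841089}{2212} + 222438\right) - 3354002 = \frac{492873945}{2212} - 3354002 = - \frac{6926178479}{2212}$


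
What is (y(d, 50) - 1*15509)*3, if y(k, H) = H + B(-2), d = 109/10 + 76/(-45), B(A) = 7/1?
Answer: -46356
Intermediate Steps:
B(A) = 7 (B(A) = 7*1 = 7)
d = 829/90 (d = 109*(⅒) + 76*(-1/45) = 109/10 - 76/45 = 829/90 ≈ 9.2111)
y(k, H) = 7 + H (y(k, H) = H + 7 = 7 + H)
(y(d, 50) - 1*15509)*3 = ((7 + 50) - 1*15509)*3 = (57 - 15509)*3 = -15452*3 = -46356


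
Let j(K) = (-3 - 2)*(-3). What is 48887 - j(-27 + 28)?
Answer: 48872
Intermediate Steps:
j(K) = 15 (j(K) = -5*(-3) = 15)
48887 - j(-27 + 28) = 48887 - 1*15 = 48887 - 15 = 48872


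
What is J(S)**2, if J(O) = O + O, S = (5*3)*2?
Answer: 3600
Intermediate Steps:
S = 30 (S = 15*2 = 30)
J(O) = 2*O
J(S)**2 = (2*30)**2 = 60**2 = 3600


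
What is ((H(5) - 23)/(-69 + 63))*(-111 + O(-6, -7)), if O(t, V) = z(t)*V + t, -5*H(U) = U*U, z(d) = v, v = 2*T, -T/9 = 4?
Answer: 1806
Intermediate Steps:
T = -36 (T = -9*4 = -36)
v = -72 (v = 2*(-36) = -72)
z(d) = -72
H(U) = -U**2/5 (H(U) = -U*U/5 = -U**2/5)
O(t, V) = t - 72*V (O(t, V) = -72*V + t = t - 72*V)
((H(5) - 23)/(-69 + 63))*(-111 + O(-6, -7)) = ((-1/5*5**2 - 23)/(-69 + 63))*(-111 + (-6 - 72*(-7))) = ((-1/5*25 - 23)/(-6))*(-111 + (-6 + 504)) = ((-5 - 23)*(-1/6))*(-111 + 498) = -28*(-1/6)*387 = (14/3)*387 = 1806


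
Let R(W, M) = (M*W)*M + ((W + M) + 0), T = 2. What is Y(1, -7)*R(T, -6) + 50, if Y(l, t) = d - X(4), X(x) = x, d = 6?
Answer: 186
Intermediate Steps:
Y(l, t) = 2 (Y(l, t) = 6 - 1*4 = 6 - 4 = 2)
R(W, M) = M + W + W*M**2 (R(W, M) = W*M**2 + ((M + W) + 0) = W*M**2 + (M + W) = M + W + W*M**2)
Y(1, -7)*R(T, -6) + 50 = 2*(-6 + 2 + 2*(-6)**2) + 50 = 2*(-6 + 2 + 2*36) + 50 = 2*(-6 + 2 + 72) + 50 = 2*68 + 50 = 136 + 50 = 186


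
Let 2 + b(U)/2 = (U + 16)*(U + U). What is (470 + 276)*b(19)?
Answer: 1981376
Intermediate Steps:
b(U) = -4 + 4*U*(16 + U) (b(U) = -4 + 2*((U + 16)*(U + U)) = -4 + 2*((16 + U)*(2*U)) = -4 + 2*(2*U*(16 + U)) = -4 + 4*U*(16 + U))
(470 + 276)*b(19) = (470 + 276)*(-4 + 4*19**2 + 64*19) = 746*(-4 + 4*361 + 1216) = 746*(-4 + 1444 + 1216) = 746*2656 = 1981376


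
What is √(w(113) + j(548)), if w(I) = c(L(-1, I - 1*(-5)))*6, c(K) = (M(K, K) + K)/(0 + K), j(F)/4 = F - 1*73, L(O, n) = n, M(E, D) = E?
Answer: 2*√478 ≈ 43.726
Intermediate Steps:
j(F) = -292 + 4*F (j(F) = 4*(F - 1*73) = 4*(F - 73) = 4*(-73 + F) = -292 + 4*F)
c(K) = 2 (c(K) = (K + K)/(0 + K) = (2*K)/K = 2)
w(I) = 12 (w(I) = 2*6 = 12)
√(w(113) + j(548)) = √(12 + (-292 + 4*548)) = √(12 + (-292 + 2192)) = √(12 + 1900) = √1912 = 2*√478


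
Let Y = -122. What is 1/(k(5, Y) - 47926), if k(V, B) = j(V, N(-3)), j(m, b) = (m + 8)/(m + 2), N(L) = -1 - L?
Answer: -7/335469 ≈ -2.0866e-5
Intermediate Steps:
j(m, b) = (8 + m)/(2 + m)
k(V, B) = (8 + V)/(2 + V)
1/(k(5, Y) - 47926) = 1/((8 + 5)/(2 + 5) - 47926) = 1/(13/7 - 47926) = 1/(-335469/7) = -7/335469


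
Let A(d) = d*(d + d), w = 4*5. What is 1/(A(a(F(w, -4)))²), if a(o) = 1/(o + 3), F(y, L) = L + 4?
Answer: 81/4 ≈ 20.250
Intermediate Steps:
w = 20
F(y, L) = 4 + L
a(o) = 1/(3 + o)
A(d) = 2*d² (A(d) = d*(2*d) = 2*d²)
1/(A(a(F(w, -4)))²) = 1/((2*(1/(3 + (4 - 4)))²)²) = 1/((2*(1/(3 + 0))²)²) = 1/((2*(1/3)²)²) = 1/((2*(⅓)²)²) = 1/((2*(⅑))²) = 1/((2/9)²) = 1/(4/81) = 81/4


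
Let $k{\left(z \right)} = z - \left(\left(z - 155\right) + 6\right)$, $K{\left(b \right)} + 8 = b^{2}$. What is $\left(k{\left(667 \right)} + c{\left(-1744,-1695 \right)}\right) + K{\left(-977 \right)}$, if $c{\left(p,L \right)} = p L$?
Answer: $3910750$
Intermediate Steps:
$c{\left(p,L \right)} = L p$
$K{\left(b \right)} = -8 + b^{2}$
$k{\left(z \right)} = 149$ ($k{\left(z \right)} = z - \left(\left(-155 + z\right) + 6\right) = z - \left(-149 + z\right) = 149$)
$\left(k{\left(667 \right)} + c{\left(-1744,-1695 \right)}\right) + K{\left(-977 \right)} = \left(149 - -2956080\right) - \left(8 - \left(-977\right)^{2}\right) = \left(149 + 2956080\right) + \left(-8 + 954529\right) = 2956229 + 954521 = 3910750$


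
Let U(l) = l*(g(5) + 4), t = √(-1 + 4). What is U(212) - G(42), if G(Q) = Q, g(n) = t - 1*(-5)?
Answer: 1866 + 212*√3 ≈ 2233.2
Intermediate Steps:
t = √3 ≈ 1.7320
g(n) = 5 + √3 (g(n) = √3 - 1*(-5) = √3 + 5 = 5 + √3)
U(l) = l*(9 + √3) (U(l) = l*((5 + √3) + 4) = l*(9 + √3))
U(212) - G(42) = 212*(9 + √3) - 1*42 = (1908 + 212*√3) - 42 = 1866 + 212*√3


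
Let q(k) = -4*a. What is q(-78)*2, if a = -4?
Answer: 32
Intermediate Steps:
q(k) = 16 (q(k) = -4*(-4) = 16)
q(-78)*2 = 16*2 = 32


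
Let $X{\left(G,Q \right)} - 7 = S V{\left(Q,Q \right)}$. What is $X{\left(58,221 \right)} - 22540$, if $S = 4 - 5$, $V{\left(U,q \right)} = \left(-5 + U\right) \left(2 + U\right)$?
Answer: $-70701$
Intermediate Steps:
$S = -1$ ($S = 4 - 5 = -1$)
$X{\left(G,Q \right)} = 17 - Q^{2} + 3 Q$ ($X{\left(G,Q \right)} = 7 - \left(-10 + Q^{2} - 3 Q\right) = 7 + \left(10 - Q^{2} + 3 Q\right) = 17 - Q^{2} + 3 Q$)
$X{\left(58,221 \right)} - 22540 = \left(17 - 221^{2} + 3 \cdot 221\right) - 22540 = \left(17 - 48841 + 663\right) - 22540 = -48161 - 22540 = -70701$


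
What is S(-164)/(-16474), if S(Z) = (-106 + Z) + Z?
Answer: 217/8237 ≈ 0.026345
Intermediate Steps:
S(Z) = -106 + 2*Z
S(-164)/(-16474) = (-106 + 2*(-164))/(-16474) = (-106 - 328)*(-1/16474) = -434*(-1/16474) = 217/8237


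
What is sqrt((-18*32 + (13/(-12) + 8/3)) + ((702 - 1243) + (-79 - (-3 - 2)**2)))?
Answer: I*sqrt(43899)/6 ≈ 34.92*I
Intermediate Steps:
sqrt((-18*32 + (13/(-12) + 8/3)) + ((702 - 1243) + (-79 - (-3 - 2)**2))) = sqrt((-576 + (13*(-1/12) + 8*(1/3))) + (-541 + (-79 - 1*(-5)**2))) = sqrt((-576 + (-13/12 + 8/3)) + (-541 + (-79 - 1*25))) = sqrt((-576 + 19/12) + (-541 + (-79 - 25))) = sqrt(-6893/12 + (-541 - 104)) = sqrt(-6893/12 - 645) = sqrt(-14633/12) = I*sqrt(43899)/6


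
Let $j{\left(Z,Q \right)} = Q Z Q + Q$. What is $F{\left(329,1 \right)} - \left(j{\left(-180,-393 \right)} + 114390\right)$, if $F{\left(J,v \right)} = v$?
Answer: $27686824$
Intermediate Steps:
$j{\left(Z,Q \right)} = Q + Z Q^{2}$ ($j{\left(Z,Q \right)} = Z Q^{2} + Q = Q + Z Q^{2}$)
$F{\left(329,1 \right)} - \left(j{\left(-180,-393 \right)} + 114390\right) = 1 - \left(- 393 \left(1 - -70740\right) + 114390\right) = 1 - \left(- 393 \left(1 + 70740\right) + 114390\right) = 1 - \left(\left(-393\right) 70741 + 114390\right) = 1 - \left(-27801213 + 114390\right) = 1 - -27686823 = 1 + 27686823 = 27686824$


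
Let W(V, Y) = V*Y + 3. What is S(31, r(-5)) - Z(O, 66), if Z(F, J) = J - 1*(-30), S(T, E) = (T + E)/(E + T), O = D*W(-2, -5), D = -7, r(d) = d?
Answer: -95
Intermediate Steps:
W(V, Y) = 3 + V*Y
O = -91 (O = -7*(3 - 2*(-5)) = -7*(3 + 10) = -7*13 = -91)
S(T, E) = 1 (S(T, E) = (E + T)/(E + T) = 1)
Z(F, J) = 30 + J (Z(F, J) = J + 30 = 30 + J)
S(31, r(-5)) - Z(O, 66) = 1 - (30 + 66) = 1 - 1*96 = 1 - 96 = -95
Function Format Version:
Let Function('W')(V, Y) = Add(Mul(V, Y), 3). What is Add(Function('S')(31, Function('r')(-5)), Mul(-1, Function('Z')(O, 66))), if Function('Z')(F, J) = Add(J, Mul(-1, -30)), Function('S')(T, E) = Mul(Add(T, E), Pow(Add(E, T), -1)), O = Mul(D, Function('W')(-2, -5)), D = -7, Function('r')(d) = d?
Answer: -95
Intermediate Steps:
Function('W')(V, Y) = Add(3, Mul(V, Y))
O = -91 (O = Mul(-7, Add(3, Mul(-2, -5))) = Mul(-7, Add(3, 10)) = Mul(-7, 13) = -91)
Function('S')(T, E) = 1 (Function('S')(T, E) = Mul(Add(E, T), Pow(Add(E, T), -1)) = 1)
Function('Z')(F, J) = Add(30, J) (Function('Z')(F, J) = Add(J, 30) = Add(30, J))
Add(Function('S')(31, Function('r')(-5)), Mul(-1, Function('Z')(O, 66))) = Add(1, Mul(-1, Add(30, 66))) = Add(1, Mul(-1, 96)) = Add(1, -96) = -95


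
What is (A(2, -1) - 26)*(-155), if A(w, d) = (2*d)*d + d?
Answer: 3875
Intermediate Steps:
A(w, d) = d + 2*d² (A(w, d) = 2*d² + d = d + 2*d²)
(A(2, -1) - 26)*(-155) = (-(1 + 2*(-1)) - 26)*(-155) = (-(1 - 2) - 26)*(-155) = (-1*(-1) - 26)*(-155) = (1 - 26)*(-155) = -25*(-155) = 3875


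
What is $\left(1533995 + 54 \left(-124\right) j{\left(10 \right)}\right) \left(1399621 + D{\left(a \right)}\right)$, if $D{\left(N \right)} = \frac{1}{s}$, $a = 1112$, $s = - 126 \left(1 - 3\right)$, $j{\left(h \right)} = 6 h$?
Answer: $\frac{399344371631855}{252} \approx 1.5847 \cdot 10^{12}$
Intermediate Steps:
$s = 252$ ($s = \left(-126\right) \left(-2\right) = 252$)
$D{\left(N \right)} = \frac{1}{252}$
$\left(1533995 + 54 \left(-124\right) j{\left(10 \right)}\right) \left(1399621 + D{\left(a \right)}\right) = \left(1533995 + 54 \left(-124\right) 6 \cdot 10\right) \left(1399621 + \frac{1}{252}\right) = \left(1533995 - 401760\right) \frac{352704493}{252} = 1132235 \cdot \frac{352704493}{252} = \frac{399344371631855}{252}$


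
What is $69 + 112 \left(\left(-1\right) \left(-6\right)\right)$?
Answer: $741$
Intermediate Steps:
$69 + 112 \left(\left(-1\right) \left(-6\right)\right) = 69 + 112 \cdot 6 = 69 + 672 = 741$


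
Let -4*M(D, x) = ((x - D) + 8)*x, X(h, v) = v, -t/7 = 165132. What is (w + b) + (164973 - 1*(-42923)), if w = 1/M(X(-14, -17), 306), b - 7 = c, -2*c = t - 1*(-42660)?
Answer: 38718346003/50643 ≈ 7.6454e+5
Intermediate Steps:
t = -1155924 (t = -7*165132 = -1155924)
c = 556632 (c = -(-1155924 - 1*(-42660))/2 = -(-1155924 + 42660)/2 = -1/2*(-1113264) = 556632)
b = 556639 (b = 7 + 556632 = 556639)
M(D, x) = -x*(8 + x - D)/4 (M(D, x) = -((x - D) + 8)*x/4 = -(8 + x - D)*x/4 = -x*(8 + x - D)/4)
w = -2/50643 (w = 1/((1/4)*306*(-8 - 17 - 1*306)) = 1/((1/4)*306*(-8 - 17 - 306)) = 1/((1/4)*306*(-331)) = 1/(-50643/2) = -2/50643 ≈ -3.9492e-5)
(w + b) + (164973 - 1*(-42923)) = (-2/50643 + 556639) + (164973 - 1*(-42923)) = 28189868875/50643 + (164973 + 42923) = 28189868875/50643 + 207896 = 38718346003/50643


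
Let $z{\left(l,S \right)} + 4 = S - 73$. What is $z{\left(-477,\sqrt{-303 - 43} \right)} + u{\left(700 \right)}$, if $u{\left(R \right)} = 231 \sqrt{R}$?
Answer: $-77 + 2310 \sqrt{7} + i \sqrt{346} \approx 6034.7 + 18.601 i$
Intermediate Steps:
$z{\left(l,S \right)} = -77 + S$ ($z{\left(l,S \right)} = -4 + \left(S - 73\right) = -4 + \left(-73 + S\right) = -77 + S$)
$z{\left(-477,\sqrt{-303 - 43} \right)} + u{\left(700 \right)} = \left(-77 + \sqrt{-303 - 43}\right) + 231 \sqrt{700} = \left(-77 + \sqrt{-346}\right) + 231 \cdot 10 \sqrt{7} = \left(-77 + i \sqrt{346}\right) + 2310 \sqrt{7} = -77 + 2310 \sqrt{7} + i \sqrt{346}$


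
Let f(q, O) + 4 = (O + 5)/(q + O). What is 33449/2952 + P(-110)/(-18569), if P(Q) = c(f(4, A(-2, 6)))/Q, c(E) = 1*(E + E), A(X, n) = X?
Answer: 6832257815/602972568 ≈ 11.331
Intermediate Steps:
f(q, O) = -4 + (5 + O)/(O + q) (f(q, O) = -4 + (O + 5)/(q + O) = -4 + (5 + O)/(O + q))
c(E) = 2*E (c(E) = 1*(2*E) = 2*E)
P(Q) = -5/Q (P(Q) = (2*((5 - 4*4 - 3*(-2))/(-2 + 4)))/Q = (2*((5 - 16 + 6)/2))/Q = (2*((1/2)*(-5)))/Q = (2*(-5/2))/Q = -5/Q)
33449/2952 + P(-110)/(-18569) = 33449/2952 - 5/(-110)/(-18569) = 33449*(1/2952) - 5*(-1/110)*(-1/18569) = 33449/2952 + (1/22)*(-1/18569) = 33449/2952 - 1/408518 = 6832257815/602972568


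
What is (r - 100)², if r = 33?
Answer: 4489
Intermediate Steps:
(r - 100)² = (33 - 100)² = (-67)² = 4489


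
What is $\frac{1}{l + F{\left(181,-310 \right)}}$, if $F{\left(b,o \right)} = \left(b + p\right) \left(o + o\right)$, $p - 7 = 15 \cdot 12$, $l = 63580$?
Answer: $- \frac{1}{164580} \approx -6.0761 \cdot 10^{-6}$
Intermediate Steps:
$p = 187$ ($p = 7 + 15 \cdot 12 = 7 + 180 = 187$)
$F{\left(b,o \right)} = 2 o \left(187 + b\right)$ ($F{\left(b,o \right)} = \left(b + 187\right) \left(o + o\right) = \left(187 + b\right) 2 o = 2 o \left(187 + b\right)$)
$\frac{1}{l + F{\left(181,-310 \right)}} = \frac{1}{63580 + 2 \left(-310\right) \left(187 + 181\right)} = \frac{1}{63580 + 2 \left(-310\right) 368} = \frac{1}{63580 - 228160} = \frac{1}{-164580} = - \frac{1}{164580}$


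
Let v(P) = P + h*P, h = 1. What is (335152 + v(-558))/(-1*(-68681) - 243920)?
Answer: -334036/175239 ≈ -1.9062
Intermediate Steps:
v(P) = 2*P (v(P) = P + 1*P = P + P = 2*P)
(335152 + v(-558))/(-1*(-68681) - 243920) = (335152 + 2*(-558))/(-1*(-68681) - 243920) = (335152 - 1116)/(68681 - 243920) = 334036/(-175239) = 334036*(-1/175239) = -334036/175239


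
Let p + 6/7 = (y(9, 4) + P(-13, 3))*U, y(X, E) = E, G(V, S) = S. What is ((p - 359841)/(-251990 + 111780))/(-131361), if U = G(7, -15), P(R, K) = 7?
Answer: -420008/21487813445 ≈ -1.9546e-5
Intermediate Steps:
U = -15
p = -1161/7 (p = -6/7 + (4 + 7)*(-15) = -6/7 + 11*(-15) = -6/7 - 165 = -1161/7 ≈ -165.86)
((p - 359841)/(-251990 + 111780))/(-131361) = ((-1161/7 - 359841)/(-251990 + 111780))/(-131361) = -2520048/7/(-140210)*(-1/131361) = -2520048/7*(-1/140210)*(-1/131361) = (1260024/490735)*(-1/131361) = -420008/21487813445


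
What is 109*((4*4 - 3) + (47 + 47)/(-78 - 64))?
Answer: 95484/71 ≈ 1344.8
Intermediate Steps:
109*((4*4 - 3) + (47 + 47)/(-78 - 64)) = 109*((16 - 3) + 94/(-142)) = 109*(13 + 94*(-1/142)) = 109*(13 - 47/71) = 109*(876/71) = 95484/71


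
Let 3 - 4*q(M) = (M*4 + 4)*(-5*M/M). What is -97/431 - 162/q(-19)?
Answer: 81553/51289 ≈ 1.5901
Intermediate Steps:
q(M) = 23/4 + 5*M (q(M) = ¾ - (M*4 + 4)*(-5*M/M)/4 = ¾ - (4*M + 4)*(-5*1)/4 = ¾ - (4 + 4*M)*(-5)/4 = ¾ - (-20 - 20*M)/4 = ¾ + (5 + 5*M) = 23/4 + 5*M)
-97/431 - 162/q(-19) = -97/431 - 162/(23/4 + 5*(-19)) = -97*1/431 - 162/(23/4 - 95) = -97/431 - 162/(-357/4) = -97/431 - 162*(-4/357) = -97/431 + 216/119 = 81553/51289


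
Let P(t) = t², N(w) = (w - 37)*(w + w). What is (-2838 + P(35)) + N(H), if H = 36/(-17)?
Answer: -418277/289 ≈ -1447.3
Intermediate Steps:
H = -36/17 (H = 36*(-1/17) = -36/17 ≈ -2.1176)
N(w) = 2*w*(-37 + w) (N(w) = (-37 + w)*(2*w) = 2*w*(-37 + w))
(-2838 + P(35)) + N(H) = (-2838 + 35²) + 2*(-36/17)*(-37 - 36/17) = (-2838 + 1225) + 2*(-36/17)*(-665/17) = -1613 + 47880/289 = -418277/289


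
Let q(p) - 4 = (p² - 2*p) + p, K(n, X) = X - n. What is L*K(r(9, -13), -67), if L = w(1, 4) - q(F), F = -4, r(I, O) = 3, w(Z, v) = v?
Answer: 1400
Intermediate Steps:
q(p) = 4 + p² - p (q(p) = 4 + ((p² - 2*p) + p) = 4 + (p² - p) = 4 + p² - p)
L = -20 (L = 4 - (4 + (-4)² - 1*(-4)) = 4 - (4 + 16 + 4) = 4 - 1*24 = 4 - 24 = -20)
L*K(r(9, -13), -67) = -20*(-67 - 1*3) = -20*(-67 - 3) = -20*(-70) = 1400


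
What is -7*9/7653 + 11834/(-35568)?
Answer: -15467731/45366984 ≈ -0.34095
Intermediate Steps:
-7*9/7653 + 11834/(-35568) = -63*1/7653 + 11834*(-1/35568) = -21/2551 - 5917/17784 = -15467731/45366984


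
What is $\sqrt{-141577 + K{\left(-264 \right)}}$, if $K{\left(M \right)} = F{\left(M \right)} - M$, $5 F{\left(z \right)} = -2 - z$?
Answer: $\frac{i \sqrt{3531515}}{5} \approx 375.85 i$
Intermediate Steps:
$F{\left(z \right)} = - \frac{2}{5} - \frac{z}{5}$ ($F{\left(z \right)} = \frac{-2 - z}{5} = - \frac{2}{5} - \frac{z}{5}$)
$K{\left(M \right)} = - \frac{2}{5} - \frac{6 M}{5}$ ($K{\left(M \right)} = \left(- \frac{2}{5} - \frac{M}{5}\right) - M = - \frac{2}{5} - \frac{6 M}{5}$)
$\sqrt{-141577 + K{\left(-264 \right)}} = \sqrt{-141577 - - \frac{1582}{5}} = \sqrt{-141577 + \left(- \frac{2}{5} + \frac{1584}{5}\right)} = \sqrt{-141577 + \frac{1582}{5}} = \sqrt{- \frac{706303}{5}} = \frac{i \sqrt{3531515}}{5}$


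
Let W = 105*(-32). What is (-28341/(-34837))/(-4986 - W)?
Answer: -9447/18881654 ≈ -0.00050033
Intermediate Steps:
W = -3360
(-28341/(-34837))/(-4986 - W) = (-28341/(-34837))/(-4986 - 1*(-3360)) = (-28341*(-1/34837))/(-4986 + 3360) = (28341/34837)/(-1626) = (28341/34837)*(-1/1626) = -9447/18881654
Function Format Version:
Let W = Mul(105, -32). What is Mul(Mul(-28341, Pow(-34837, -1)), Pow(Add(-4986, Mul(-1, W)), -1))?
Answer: Rational(-9447, 18881654) ≈ -0.00050033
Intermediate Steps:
W = -3360
Mul(Mul(-28341, Pow(-34837, -1)), Pow(Add(-4986, Mul(-1, W)), -1)) = Mul(Mul(-28341, Pow(-34837, -1)), Pow(Add(-4986, Mul(-1, -3360)), -1)) = Mul(Mul(-28341, Rational(-1, 34837)), Pow(Add(-4986, 3360), -1)) = Mul(Rational(28341, 34837), Pow(-1626, -1)) = Mul(Rational(28341, 34837), Rational(-1, 1626)) = Rational(-9447, 18881654)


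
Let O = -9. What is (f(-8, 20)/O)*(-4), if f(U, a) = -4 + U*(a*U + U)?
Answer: 5360/9 ≈ 595.56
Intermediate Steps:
f(U, a) = -4 + U*(U + U*a) (f(U, a) = -4 + U*(U*a + U) = -4 + U*(U + U*a))
(f(-8, 20)/O)*(-4) = ((-4 + (-8)**2 + 20*(-8)**2)/(-9))*(-4) = ((-4 + 64 + 20*64)*(-1/9))*(-4) = ((-4 + 64 + 1280)*(-1/9))*(-4) = (1340*(-1/9))*(-4) = -1340/9*(-4) = 5360/9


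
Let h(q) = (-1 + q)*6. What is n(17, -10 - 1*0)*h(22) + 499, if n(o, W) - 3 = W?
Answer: -383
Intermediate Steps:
n(o, W) = 3 + W
h(q) = -6 + 6*q
n(17, -10 - 1*0)*h(22) + 499 = (3 + (-10 - 1*0))*(-6 + 6*22) + 499 = (3 + (-10 + 0))*(-6 + 132) + 499 = (3 - 10)*126 + 499 = -7*126 + 499 = -882 + 499 = -383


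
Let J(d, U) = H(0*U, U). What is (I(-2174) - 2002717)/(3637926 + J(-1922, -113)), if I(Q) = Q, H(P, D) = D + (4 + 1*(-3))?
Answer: -2004891/3637814 ≈ -0.55113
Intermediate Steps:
H(P, D) = 1 + D (H(P, D) = D + (4 - 3) = D + 1 = 1 + D)
J(d, U) = 1 + U
(I(-2174) - 2002717)/(3637926 + J(-1922, -113)) = (-2174 - 2002717)/(3637926 + (1 - 113)) = -2004891/(3637926 - 112) = -2004891/3637814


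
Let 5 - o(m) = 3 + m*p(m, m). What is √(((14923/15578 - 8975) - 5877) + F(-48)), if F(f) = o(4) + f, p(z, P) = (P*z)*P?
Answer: I*√3677250598442/15578 ≈ 123.1*I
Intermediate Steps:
p(z, P) = z*P²
o(m) = 2 - m⁴ (o(m) = 5 - (3 + m*(m*m²)) = 5 - (3 + m*m³) = 5 - (3 + m⁴) = 5 + (-3 - m⁴) = 2 - m⁴)
F(f) = -254 + f (F(f) = (2 - 1*4⁴) + f = (2 - 1*256) + f = (2 - 256) + f = -254 + f)
√(((14923/15578 - 8975) - 5877) + F(-48)) = √(((14923/15578 - 8975) - 5877) + (-254 - 48)) = √(((14923*(1/15578) - 8975) - 5877) - 302) = √(((14923/15578 - 8975) - 5877) - 302) = √((-139797627/15578 - 5877) - 302) = √(-231349533/15578 - 302) = √(-236054089/15578) = I*√3677250598442/15578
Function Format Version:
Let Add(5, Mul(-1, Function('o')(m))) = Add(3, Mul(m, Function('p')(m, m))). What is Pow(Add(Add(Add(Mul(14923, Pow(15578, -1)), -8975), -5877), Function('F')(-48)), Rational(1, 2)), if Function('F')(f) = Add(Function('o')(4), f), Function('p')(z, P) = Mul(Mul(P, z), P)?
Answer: Mul(Rational(1, 15578), I, Pow(3677250598442, Rational(1, 2))) ≈ Mul(123.10, I)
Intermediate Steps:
Function('p')(z, P) = Mul(z, Pow(P, 2))
Function('o')(m) = Add(2, Mul(-1, Pow(m, 4))) (Function('o')(m) = Add(5, Mul(-1, Add(3, Mul(m, Mul(m, Pow(m, 2)))))) = Add(5, Mul(-1, Add(3, Mul(m, Pow(m, 3))))) = Add(5, Mul(-1, Add(3, Pow(m, 4)))) = Add(5, Add(-3, Mul(-1, Pow(m, 4)))) = Add(2, Mul(-1, Pow(m, 4))))
Function('F')(f) = Add(-254, f) (Function('F')(f) = Add(Add(2, Mul(-1, Pow(4, 4))), f) = Add(Add(2, Mul(-1, 256)), f) = Add(Add(2, -256), f) = Add(-254, f))
Pow(Add(Add(Add(Mul(14923, Pow(15578, -1)), -8975), -5877), Function('F')(-48)), Rational(1, 2)) = Pow(Add(Add(Add(Mul(14923, Pow(15578, -1)), -8975), -5877), Add(-254, -48)), Rational(1, 2)) = Pow(Add(Add(Add(Mul(14923, Rational(1, 15578)), -8975), -5877), -302), Rational(1, 2)) = Pow(Add(Add(Add(Rational(14923, 15578), -8975), -5877), -302), Rational(1, 2)) = Pow(Add(Add(Rational(-139797627, 15578), -5877), -302), Rational(1, 2)) = Pow(Add(Rational(-231349533, 15578), -302), Rational(1, 2)) = Pow(Rational(-236054089, 15578), Rational(1, 2)) = Mul(Rational(1, 15578), I, Pow(3677250598442, Rational(1, 2)))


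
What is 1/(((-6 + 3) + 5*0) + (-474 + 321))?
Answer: -1/156 ≈ -0.0064103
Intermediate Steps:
1/(((-6 + 3) + 5*0) + (-474 + 321)) = 1/((-3 + 0) - 153) = 1/(-3 - 153) = 1/(-156) = -1/156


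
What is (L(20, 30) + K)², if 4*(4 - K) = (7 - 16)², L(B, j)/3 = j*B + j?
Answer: 56175025/16 ≈ 3.5109e+6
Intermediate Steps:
L(B, j) = 3*j + 3*B*j (L(B, j) = 3*(j*B + j) = 3*(B*j + j) = 3*(j + B*j) = 3*j + 3*B*j)
K = -65/4 (K = 4 - (7 - 16)²/4 = 4 - ¼*(-9)² = 4 - ¼*81 = 4 - 81/4 = -65/4 ≈ -16.250)
(L(20, 30) + K)² = (3*30*(1 + 20) - 65/4)² = (3*30*21 - 65/4)² = (1890 - 65/4)² = (7495/4)² = 56175025/16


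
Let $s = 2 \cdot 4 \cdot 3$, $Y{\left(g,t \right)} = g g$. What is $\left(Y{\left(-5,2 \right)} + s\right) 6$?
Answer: $294$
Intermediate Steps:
$Y{\left(g,t \right)} = g^{2}$
$s = 24$ ($s = 8 \cdot 3 = 24$)
$\left(Y{\left(-5,2 \right)} + s\right) 6 = \left(\left(-5\right)^{2} + 24\right) 6 = \left(25 + 24\right) 6 = 49 \cdot 6 = 294$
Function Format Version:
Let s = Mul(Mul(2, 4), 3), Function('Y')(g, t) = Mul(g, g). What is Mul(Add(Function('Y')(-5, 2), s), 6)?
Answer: 294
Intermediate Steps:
Function('Y')(g, t) = Pow(g, 2)
s = 24 (s = Mul(8, 3) = 24)
Mul(Add(Function('Y')(-5, 2), s), 6) = Mul(Add(Pow(-5, 2), 24), 6) = Mul(Add(25, 24), 6) = Mul(49, 6) = 294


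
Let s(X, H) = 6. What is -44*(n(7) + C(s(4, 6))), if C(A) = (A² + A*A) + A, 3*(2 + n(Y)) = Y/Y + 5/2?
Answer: -10186/3 ≈ -3395.3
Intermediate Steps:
n(Y) = -⅚ (n(Y) = -2 + (Y/Y + 5/2)/3 = -2 + (1 + 5*(½))/3 = -2 + (1 + 5/2)/3 = -2 + (⅓)*(7/2) = -2 + 7/6 = -⅚)
C(A) = A + 2*A² (C(A) = (A² + A²) + A = 2*A² + A = A + 2*A²)
-44*(n(7) + C(s(4, 6))) = -44*(-⅚ + 6*(1 + 2*6)) = -44*(-⅚ + 6*(1 + 12)) = -44*(-⅚ + 6*13) = -44*(-⅚ + 78) = -44*463/6 = -10186/3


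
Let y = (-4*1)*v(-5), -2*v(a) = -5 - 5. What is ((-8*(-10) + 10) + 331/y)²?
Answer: 2157961/400 ≈ 5394.9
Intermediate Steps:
v(a) = 5 (v(a) = -(-5 - 5)/2 = -½*(-10) = 5)
y = -20 (y = -4*1*5 = -4*5 = -20)
((-8*(-10) + 10) + 331/y)² = ((-8*(-10) + 10) + 331/(-20))² = ((80 + 10) + 331*(-1/20))² = (90 - 331/20)² = (1469/20)² = 2157961/400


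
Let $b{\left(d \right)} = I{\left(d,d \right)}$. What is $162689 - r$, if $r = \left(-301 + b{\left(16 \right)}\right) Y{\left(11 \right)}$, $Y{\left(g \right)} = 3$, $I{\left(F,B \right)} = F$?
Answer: $163544$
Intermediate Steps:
$b{\left(d \right)} = d$
$r = -855$ ($r = \left(-301 + 16\right) 3 = \left(-285\right) 3 = -855$)
$162689 - r = 162689 - -855 = 162689 + 855 = 163544$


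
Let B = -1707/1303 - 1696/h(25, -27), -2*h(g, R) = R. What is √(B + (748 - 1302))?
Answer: I*√93644547351/11727 ≈ 26.095*I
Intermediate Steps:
h(g, R) = -R/2
B = -4465865/35181 (B = -1707/1303 - 1696/((-½*(-27))) = -1707*1/1303 - 1696/27/2 = -1707/1303 - 1696*2/27 = -1707/1303 - 3392/27 = -4465865/35181 ≈ -126.94)
√(B + (748 - 1302)) = √(-4465865/35181 + (748 - 1302)) = √(-4465865/35181 - 554) = √(-23956139/35181) = I*√93644547351/11727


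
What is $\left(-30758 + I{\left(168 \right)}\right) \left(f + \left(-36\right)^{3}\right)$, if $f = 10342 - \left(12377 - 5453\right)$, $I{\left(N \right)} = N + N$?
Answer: $1315386436$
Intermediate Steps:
$I{\left(N \right)} = 2 N$
$f = 3418$ ($f = 10342 - 6924 = 3418$)
$\left(-30758 + I{\left(168 \right)}\right) \left(f + \left(-36\right)^{3}\right) = \left(-30758 + 2 \cdot 168\right) \left(3418 + \left(-36\right)^{3}\right) = \left(-30758 + 336\right) \left(3418 - 46656\right) = \left(-30422\right) \left(-43238\right) = 1315386436$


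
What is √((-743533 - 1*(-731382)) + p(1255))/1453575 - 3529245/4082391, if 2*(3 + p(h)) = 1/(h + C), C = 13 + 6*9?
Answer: -1176415/1360797 + I*√94406003/128108410 ≈ -0.8645 + 7.5844e-5*I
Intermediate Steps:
C = 67 (C = 13 + 54 = 67)
p(h) = -3 + 1/(2*(67 + h)) (p(h) = -3 + 1/(2*(h + 67)) = -3 + 1/(2*(67 + h)))
√((-743533 - 1*(-731382)) + p(1255))/1453575 - 3529245/4082391 = √((-743533 - 1*(-731382)) + (-401 - 6*1255)/(2*(67 + 1255)))/1453575 - 3529245/4082391 = √((-743533 + 731382) + (½)*(-401 - 7530)/1322)*(1/1453575) - 3529245*1/4082391 = √(-12151 + (½)*(1/1322)*(-7931))*(1/1453575) - 1176415/1360797 = √(-12151 - 7931/2644)*(1/1453575) - 1176415/1360797 = √(-32135175/2644)*(1/1453575) - 1176415/1360797 = (15*I*√94406003/1322)*(1/1453575) - 1176415/1360797 = I*√94406003/128108410 - 1176415/1360797 = -1176415/1360797 + I*√94406003/128108410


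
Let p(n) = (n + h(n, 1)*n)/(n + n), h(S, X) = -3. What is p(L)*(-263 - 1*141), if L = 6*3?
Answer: 404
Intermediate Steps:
L = 18
p(n) = -1 (p(n) = (n - 3*n)/(n + n) = (-2*n)/((2*n)) = (-2*n)*(1/(2*n)) = -1)
p(L)*(-263 - 1*141) = -(-263 - 1*141) = -(-263 - 141) = -1*(-404) = 404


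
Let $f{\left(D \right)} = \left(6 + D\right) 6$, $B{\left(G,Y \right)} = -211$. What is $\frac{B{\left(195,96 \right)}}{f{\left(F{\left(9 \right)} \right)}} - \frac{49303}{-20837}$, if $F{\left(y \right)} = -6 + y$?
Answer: $- \frac{1734245}{1125198} \approx -1.5413$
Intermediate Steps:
$f{\left(D \right)} = 36 + 6 D$
$\frac{B{\left(195,96 \right)}}{f{\left(F{\left(9 \right)} \right)}} - \frac{49303}{-20837} = - \frac{211}{36 + 6 \left(-6 + 9\right)} - \frac{49303}{-20837} = - \frac{211}{36 + 6 \cdot 3} - - \frac{49303}{20837} = - \frac{211}{36 + 18} + \frac{49303}{20837} = - \frac{211}{54} + \frac{49303}{20837} = - \frac{1734245}{1125198}$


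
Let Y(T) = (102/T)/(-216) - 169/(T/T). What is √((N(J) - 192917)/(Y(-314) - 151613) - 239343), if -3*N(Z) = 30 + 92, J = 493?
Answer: I*√704568552123117746885799/1715743711 ≈ 489.23*I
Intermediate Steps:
N(Z) = -122/3 (N(Z) = -(30 + 92)/3 = -⅓*122 = -122/3)
Y(T) = -169 - 17/(36*T) (Y(T) = (102/T)*(-1/216) - 169/1 = -17/(36*T) - 169*1 = -17/(36*T) - 169 = -169 - 17/(36*T))
√((N(J) - 192917)/(Y(-314) - 151613) - 239343) = √((-122/3 - 192917)/((-169 - 17/36/(-314)) - 151613) - 239343) = √(-578873/(3*((-169 - 17/36*(-1/314)) - 151613)) - 239343) = √(-578873/(3*((-169 + 17/11304) - 151613)) - 239343) = √(-578873/(3*(-1910359/11304 - 151613)) - 239343) = √(-578873/(3*(-1715743711/11304)) - 239343) = √(-578873/3*(-11304/1715743711) - 239343) = √(2181193464/1715743711 - 239343) = √(-410649065828409/1715743711) = I*√704568552123117746885799/1715743711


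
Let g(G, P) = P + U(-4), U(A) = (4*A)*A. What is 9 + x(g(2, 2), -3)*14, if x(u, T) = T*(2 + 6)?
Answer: -327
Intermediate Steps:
U(A) = 4*A²
g(G, P) = 64 + P (g(G, P) = P + 4*(-4)² = P + 4*16 = P + 64 = 64 + P)
x(u, T) = 8*T (x(u, T) = T*8 = 8*T)
9 + x(g(2, 2), -3)*14 = 9 + (8*(-3))*14 = 9 - 24*14 = 9 - 336 = -327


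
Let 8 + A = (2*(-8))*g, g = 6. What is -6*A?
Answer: 624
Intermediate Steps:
A = -104 (A = -8 + (2*(-8))*6 = -8 - 16*6 = -8 - 96 = -104)
-6*A = -6*(-104) = 624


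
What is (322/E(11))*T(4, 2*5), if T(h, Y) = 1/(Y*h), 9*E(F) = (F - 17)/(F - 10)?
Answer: -483/40 ≈ -12.075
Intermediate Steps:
E(F) = (-17 + F)/(9*(-10 + F)) (E(F) = ((F - 17)/(F - 10))/9 = ((-17 + F)/(-10 + F))/9 = (-17 + F)/(9*(-10 + F)))
T(h, Y) = 1/(Y*h)
(322/E(11))*T(4, 2*5) = (322/(((-17 + 11)/(9*(-10 + 11)))))*(1/((2*5)*4)) = (322/(((⅑)*(-6)/1)))*((¼)/10) = (322/(((⅑)*1*(-6))))*((⅒)*(¼)) = (322/(-⅔))*(1/40) = (322*(-3/2))*(1/40) = -483*1/40 = -483/40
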